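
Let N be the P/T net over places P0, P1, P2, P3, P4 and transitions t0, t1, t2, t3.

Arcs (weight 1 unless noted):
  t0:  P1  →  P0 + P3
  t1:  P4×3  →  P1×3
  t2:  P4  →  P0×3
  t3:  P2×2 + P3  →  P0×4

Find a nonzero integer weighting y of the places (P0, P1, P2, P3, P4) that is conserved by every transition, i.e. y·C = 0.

Incidence matrix C (rows=places, cols=transitions):
       t0   t1   t2   t3
   P0   1    0    3    4
   P1  -1    3    0    0
   P2   0    0    0   -2
   P3   1    0    0   -1
   P4   0   -3   -1    0

Candidate y = [1, 3, 1, 2, 3]; check y·C column-wise:
  col t0: 1·1 + 3·-1 + 1·0 + 2·1 + 3·0 = 0
  col t1: 1·0 + 3·3 + 1·0 + 2·0 + 3·-3 = 0
  col t2: 1·3 + 3·0 + 1·0 + 2·0 + 3·-1 = 0
  col t3: 1·4 + 3·0 + 1·-2 + 2·-1 + 3·0 = 0

y = (P0:1, P1:3, P2:1, P3:2, P4:3)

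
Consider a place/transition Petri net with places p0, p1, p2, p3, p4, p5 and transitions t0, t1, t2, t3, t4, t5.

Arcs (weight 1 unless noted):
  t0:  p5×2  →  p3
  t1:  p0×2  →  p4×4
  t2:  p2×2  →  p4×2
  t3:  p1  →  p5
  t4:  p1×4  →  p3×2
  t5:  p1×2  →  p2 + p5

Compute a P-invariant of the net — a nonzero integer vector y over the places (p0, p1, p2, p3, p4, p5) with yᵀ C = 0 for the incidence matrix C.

y = (p0:2, p1:1, p2:1, p3:2, p4:1, p5:1)

Incidence matrix C (rows=places, cols=transitions):
       t0   t1   t2   t3   t4   t5
   p0   0   -2    0    0    0    0
   p1   0    0    0   -1   -4   -2
   p2   0    0   -2    0    0    1
   p3   1    0    0    0    2    0
   p4   0    4    2    0    0    0
   p5  -2    0    0    1    0    1

Candidate y = [2, 1, 1, 2, 1, 1]; check y·C column-wise:
  col t0: 2·0 + 1·0 + 1·0 + 2·1 + 1·0 + 1·-2 = 0
  col t1: 2·-2 + 1·0 + 1·0 + 2·0 + 1·4 + 1·0 = 0
  col t2: 2·0 + 1·0 + 1·-2 + 2·0 + 1·2 + 1·0 = 0
  col t3: 2·0 + 1·-1 + 1·0 + 2·0 + 1·0 + 1·1 = 0
  col t4: 2·0 + 1·-4 + 1·0 + 2·2 + 1·0 + 1·0 = 0
  col t5: 2·0 + 1·-2 + 1·1 + 2·0 + 1·0 + 1·1 = 0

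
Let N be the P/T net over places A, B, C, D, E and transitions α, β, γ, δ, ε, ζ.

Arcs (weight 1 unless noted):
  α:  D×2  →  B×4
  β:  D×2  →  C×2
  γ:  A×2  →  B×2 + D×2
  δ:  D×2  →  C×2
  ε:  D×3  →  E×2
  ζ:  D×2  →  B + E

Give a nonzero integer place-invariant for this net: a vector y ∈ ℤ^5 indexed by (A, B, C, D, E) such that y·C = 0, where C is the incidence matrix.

Incidence matrix C (rows=places, cols=transitions):
        α    β    γ    δ    ε    ζ
    A   0    0   -2    0    0    0
    B   4    0    2    0    0    1
    C   0    2    0    2    0    0
    D  -2   -2    2   -2   -3   -2
    E   0    0    0    0    2    1

Candidate y = [3, 1, 2, 2, 3]; check y·C column-wise:
  col α: 3·0 + 1·4 + 2·0 + 2·-2 + 3·0 = 0
  col β: 3·0 + 1·0 + 2·2 + 2·-2 + 3·0 = 0
  col γ: 3·-2 + 1·2 + 2·0 + 2·2 + 3·0 = 0
  col δ: 3·0 + 1·0 + 2·2 + 2·-2 + 3·0 = 0
  col ε: 3·0 + 1·0 + 2·0 + 2·-3 + 3·2 = 0
  col ζ: 3·0 + 1·1 + 2·0 + 2·-2 + 3·1 = 0

y = (A:3, B:1, C:2, D:2, E:3)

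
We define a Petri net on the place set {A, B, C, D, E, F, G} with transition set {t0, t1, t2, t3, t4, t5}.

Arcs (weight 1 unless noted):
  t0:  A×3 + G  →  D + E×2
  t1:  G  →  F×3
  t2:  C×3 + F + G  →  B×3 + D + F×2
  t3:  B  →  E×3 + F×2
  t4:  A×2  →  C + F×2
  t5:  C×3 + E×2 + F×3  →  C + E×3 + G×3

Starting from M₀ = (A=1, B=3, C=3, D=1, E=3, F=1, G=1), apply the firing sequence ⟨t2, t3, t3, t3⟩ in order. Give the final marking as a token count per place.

step 1: fire t2:  (A=1, B=3, C=3, D=1, E=3, F=1, G=1) → (A=1, B=6, C=0, D=2, E=3, F=2, G=0)
step 2: fire t3:  (A=1, B=6, C=0, D=2, E=3, F=2, G=0) → (A=1, B=5, C=0, D=2, E=6, F=4, G=0)
step 3: fire t3:  (A=1, B=5, C=0, D=2, E=6, F=4, G=0) → (A=1, B=4, C=0, D=2, E=9, F=6, G=0)
step 4: fire t3:  (A=1, B=4, C=0, D=2, E=9, F=6, G=0) → (A=1, B=3, C=0, D=2, E=12, F=8, G=0)

(A=1, B=3, C=0, D=2, E=12, F=8, G=0)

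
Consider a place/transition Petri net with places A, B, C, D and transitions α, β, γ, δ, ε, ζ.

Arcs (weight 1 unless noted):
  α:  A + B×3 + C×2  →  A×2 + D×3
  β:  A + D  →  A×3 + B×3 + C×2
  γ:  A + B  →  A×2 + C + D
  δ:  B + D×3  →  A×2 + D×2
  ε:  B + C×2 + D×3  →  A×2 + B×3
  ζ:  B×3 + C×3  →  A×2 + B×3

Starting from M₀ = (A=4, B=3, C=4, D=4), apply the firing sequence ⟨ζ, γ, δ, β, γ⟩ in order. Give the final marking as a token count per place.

(A=12, B=3, C=5, D=4)

step 1: fire ζ:  (A=4, B=3, C=4, D=4) → (A=6, B=3, C=1, D=4)
step 2: fire γ:  (A=6, B=3, C=1, D=4) → (A=7, B=2, C=2, D=5)
step 3: fire δ:  (A=7, B=2, C=2, D=5) → (A=9, B=1, C=2, D=4)
step 4: fire β:  (A=9, B=1, C=2, D=4) → (A=11, B=4, C=4, D=3)
step 5: fire γ:  (A=11, B=4, C=4, D=3) → (A=12, B=3, C=5, D=4)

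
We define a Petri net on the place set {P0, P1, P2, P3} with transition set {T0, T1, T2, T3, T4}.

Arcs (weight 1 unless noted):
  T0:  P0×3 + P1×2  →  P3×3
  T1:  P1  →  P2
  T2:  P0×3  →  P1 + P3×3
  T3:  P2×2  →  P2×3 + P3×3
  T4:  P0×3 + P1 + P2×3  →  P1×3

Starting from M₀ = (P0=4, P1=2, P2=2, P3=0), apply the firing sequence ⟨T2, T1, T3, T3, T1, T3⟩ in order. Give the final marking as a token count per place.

(P0=1, P1=1, P2=7, P3=12)

step 1: fire T2:  (P0=4, P1=2, P2=2, P3=0) → (P0=1, P1=3, P2=2, P3=3)
step 2: fire T1:  (P0=1, P1=3, P2=2, P3=3) → (P0=1, P1=2, P2=3, P3=3)
step 3: fire T3:  (P0=1, P1=2, P2=3, P3=3) → (P0=1, P1=2, P2=4, P3=6)
step 4: fire T3:  (P0=1, P1=2, P2=4, P3=6) → (P0=1, P1=2, P2=5, P3=9)
step 5: fire T1:  (P0=1, P1=2, P2=5, P3=9) → (P0=1, P1=1, P2=6, P3=9)
step 6: fire T3:  (P0=1, P1=1, P2=6, P3=9) → (P0=1, P1=1, P2=7, P3=12)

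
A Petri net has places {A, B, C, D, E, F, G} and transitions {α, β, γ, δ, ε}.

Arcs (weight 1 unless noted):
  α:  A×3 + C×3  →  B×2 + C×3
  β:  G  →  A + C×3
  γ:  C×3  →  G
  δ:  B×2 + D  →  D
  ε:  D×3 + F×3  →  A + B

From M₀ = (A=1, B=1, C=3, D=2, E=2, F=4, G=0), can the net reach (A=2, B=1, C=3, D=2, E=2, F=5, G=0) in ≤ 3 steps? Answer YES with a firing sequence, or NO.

depth 0: 1 marking
depth 1: 2 markings reached so far
depth 2: 3 markings reached so far
depth 3: 4 markings reached so far
target is not among the 4 markings reachable within 3 steps

NO — not reachable within 3 firings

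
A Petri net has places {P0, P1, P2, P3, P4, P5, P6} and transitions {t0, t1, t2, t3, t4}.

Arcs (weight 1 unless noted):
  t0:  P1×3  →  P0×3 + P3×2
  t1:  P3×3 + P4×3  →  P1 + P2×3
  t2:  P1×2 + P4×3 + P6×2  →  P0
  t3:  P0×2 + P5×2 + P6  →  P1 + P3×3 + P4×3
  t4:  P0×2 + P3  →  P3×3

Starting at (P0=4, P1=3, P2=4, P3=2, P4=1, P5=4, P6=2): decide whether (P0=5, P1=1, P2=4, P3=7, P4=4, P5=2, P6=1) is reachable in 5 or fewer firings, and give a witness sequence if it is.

step 1: fire t0:  (P0=4, P1=3, P2=4, P3=2, P4=1, P5=4, P6=2) → (P0=7, P1=0, P2=4, P3=4, P4=1, P5=4, P6=2)
step 2: fire t3:  (P0=7, P1=0, P2=4, P3=4, P4=1, P5=4, P6=2) → (P0=5, P1=1, P2=4, P3=7, P4=4, P5=2, P6=1)

YES — reachable via ⟨t0, t3⟩ (2 firings)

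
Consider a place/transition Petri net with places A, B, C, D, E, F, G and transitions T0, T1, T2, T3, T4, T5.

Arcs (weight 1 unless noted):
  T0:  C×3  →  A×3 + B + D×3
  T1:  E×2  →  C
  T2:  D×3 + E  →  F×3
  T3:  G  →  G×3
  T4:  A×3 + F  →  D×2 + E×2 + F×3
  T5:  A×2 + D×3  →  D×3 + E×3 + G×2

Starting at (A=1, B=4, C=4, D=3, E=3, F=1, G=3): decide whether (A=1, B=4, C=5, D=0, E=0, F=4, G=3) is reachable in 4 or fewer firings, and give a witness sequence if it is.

YES — reachable via ⟨T1, T2⟩ (2 firings)

step 1: fire T1:  (A=1, B=4, C=4, D=3, E=3, F=1, G=3) → (A=1, B=4, C=5, D=3, E=1, F=1, G=3)
step 2: fire T2:  (A=1, B=4, C=5, D=3, E=1, F=1, G=3) → (A=1, B=4, C=5, D=0, E=0, F=4, G=3)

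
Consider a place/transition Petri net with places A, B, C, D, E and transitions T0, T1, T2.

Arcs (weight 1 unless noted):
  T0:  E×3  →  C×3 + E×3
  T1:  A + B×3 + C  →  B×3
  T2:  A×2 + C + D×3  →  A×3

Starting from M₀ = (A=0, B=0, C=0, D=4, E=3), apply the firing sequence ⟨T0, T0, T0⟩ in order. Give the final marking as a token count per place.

step 1: fire T0:  (A=0, B=0, C=0, D=4, E=3) → (A=0, B=0, C=3, D=4, E=3)
step 2: fire T0:  (A=0, B=0, C=3, D=4, E=3) → (A=0, B=0, C=6, D=4, E=3)
step 3: fire T0:  (A=0, B=0, C=6, D=4, E=3) → (A=0, B=0, C=9, D=4, E=3)

(A=0, B=0, C=9, D=4, E=3)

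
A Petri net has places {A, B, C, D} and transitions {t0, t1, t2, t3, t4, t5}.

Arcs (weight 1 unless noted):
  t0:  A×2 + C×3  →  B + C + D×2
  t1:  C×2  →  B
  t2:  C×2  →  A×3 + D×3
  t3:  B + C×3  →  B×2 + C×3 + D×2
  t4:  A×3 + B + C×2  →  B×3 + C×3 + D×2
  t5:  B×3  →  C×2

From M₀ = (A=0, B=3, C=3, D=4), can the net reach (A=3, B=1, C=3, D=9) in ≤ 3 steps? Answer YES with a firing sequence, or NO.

YES — reachable via ⟨t3, t2, t5⟩ (3 firings)

step 1: fire t3:  (A=0, B=3, C=3, D=4) → (A=0, B=4, C=3, D=6)
step 2: fire t2:  (A=0, B=4, C=3, D=6) → (A=3, B=4, C=1, D=9)
step 3: fire t5:  (A=3, B=4, C=1, D=9) → (A=3, B=1, C=3, D=9)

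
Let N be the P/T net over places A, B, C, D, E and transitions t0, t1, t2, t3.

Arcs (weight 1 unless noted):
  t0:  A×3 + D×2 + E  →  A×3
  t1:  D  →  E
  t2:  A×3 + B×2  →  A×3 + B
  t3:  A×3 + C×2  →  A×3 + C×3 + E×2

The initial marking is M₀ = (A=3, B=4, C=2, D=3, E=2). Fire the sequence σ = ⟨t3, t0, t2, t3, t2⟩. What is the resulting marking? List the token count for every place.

(A=3, B=2, C=4, D=1, E=5)

step 1: fire t3:  (A=3, B=4, C=2, D=3, E=2) → (A=3, B=4, C=3, D=3, E=4)
step 2: fire t0:  (A=3, B=4, C=3, D=3, E=4) → (A=3, B=4, C=3, D=1, E=3)
step 3: fire t2:  (A=3, B=4, C=3, D=1, E=3) → (A=3, B=3, C=3, D=1, E=3)
step 4: fire t3:  (A=3, B=3, C=3, D=1, E=3) → (A=3, B=3, C=4, D=1, E=5)
step 5: fire t2:  (A=3, B=3, C=4, D=1, E=5) → (A=3, B=2, C=4, D=1, E=5)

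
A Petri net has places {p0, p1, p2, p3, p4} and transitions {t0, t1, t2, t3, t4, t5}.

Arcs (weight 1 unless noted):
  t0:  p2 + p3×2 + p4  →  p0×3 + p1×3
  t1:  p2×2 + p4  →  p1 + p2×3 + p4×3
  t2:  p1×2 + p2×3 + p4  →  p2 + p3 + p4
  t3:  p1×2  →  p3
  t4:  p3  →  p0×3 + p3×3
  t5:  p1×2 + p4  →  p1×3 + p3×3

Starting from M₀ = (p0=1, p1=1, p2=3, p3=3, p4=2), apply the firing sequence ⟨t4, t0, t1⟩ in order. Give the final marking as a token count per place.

step 1: fire t4:  (p0=1, p1=1, p2=3, p3=3, p4=2) → (p0=4, p1=1, p2=3, p3=5, p4=2)
step 2: fire t0:  (p0=4, p1=1, p2=3, p3=5, p4=2) → (p0=7, p1=4, p2=2, p3=3, p4=1)
step 3: fire t1:  (p0=7, p1=4, p2=2, p3=3, p4=1) → (p0=7, p1=5, p2=3, p3=3, p4=3)

(p0=7, p1=5, p2=3, p3=3, p4=3)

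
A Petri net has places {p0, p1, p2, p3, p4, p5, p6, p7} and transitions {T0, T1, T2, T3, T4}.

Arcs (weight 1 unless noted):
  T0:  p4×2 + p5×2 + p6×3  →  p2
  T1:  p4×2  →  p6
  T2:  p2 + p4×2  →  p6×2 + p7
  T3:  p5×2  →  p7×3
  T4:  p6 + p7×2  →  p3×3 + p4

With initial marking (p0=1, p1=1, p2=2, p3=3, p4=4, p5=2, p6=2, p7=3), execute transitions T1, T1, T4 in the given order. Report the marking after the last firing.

step 1: fire T1:  (p0=1, p1=1, p2=2, p3=3, p4=4, p5=2, p6=2, p7=3) → (p0=1, p1=1, p2=2, p3=3, p4=2, p5=2, p6=3, p7=3)
step 2: fire T1:  (p0=1, p1=1, p2=2, p3=3, p4=2, p5=2, p6=3, p7=3) → (p0=1, p1=1, p2=2, p3=3, p4=0, p5=2, p6=4, p7=3)
step 3: fire T4:  (p0=1, p1=1, p2=2, p3=3, p4=0, p5=2, p6=4, p7=3) → (p0=1, p1=1, p2=2, p3=6, p4=1, p5=2, p6=3, p7=1)

(p0=1, p1=1, p2=2, p3=6, p4=1, p5=2, p6=3, p7=1)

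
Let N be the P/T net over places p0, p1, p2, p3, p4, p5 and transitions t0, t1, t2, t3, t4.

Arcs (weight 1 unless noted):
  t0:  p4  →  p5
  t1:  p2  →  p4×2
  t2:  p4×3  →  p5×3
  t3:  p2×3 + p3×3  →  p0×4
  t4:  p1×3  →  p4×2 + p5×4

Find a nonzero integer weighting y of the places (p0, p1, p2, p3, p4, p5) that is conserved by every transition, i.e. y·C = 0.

Incidence matrix C (rows=places, cols=transitions):
       t0   t1   t2   t3   t4
   p0   0    0    0    4    0
   p1   0    0    0    0   -3
   p2   0   -1    0   -3    0
   p3   0    0    0   -3    0
   p4  -1    2   -3    0    2
   p5   1    0    3    0    4

Candidate y = [3, 0, 0, 4, 0, 0]; check y·C column-wise:
  col t0: 3·0 + 4·0 + 0·-1 + 0·1 = 0
  col t1: 3·0 + 0·-1 + 4·0 + 0·2 = 0
  col t2: 3·0 + 4·0 + 0·-3 + 0·3 = 0
  col t3: 3·4 + 0·-3 + 4·-3 = 0
  col t4: 3·0 + 0·-3 + 4·0 + 0·2 + 0·4 = 0

y = (p0:3, p1:0, p2:0, p3:4, p4:0, p5:0)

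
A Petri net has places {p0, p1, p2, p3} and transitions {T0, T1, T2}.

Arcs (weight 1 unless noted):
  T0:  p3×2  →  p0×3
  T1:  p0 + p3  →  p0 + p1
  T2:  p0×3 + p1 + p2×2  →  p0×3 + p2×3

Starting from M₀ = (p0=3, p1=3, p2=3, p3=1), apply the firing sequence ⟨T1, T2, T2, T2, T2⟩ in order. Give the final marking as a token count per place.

step 1: fire T1:  (p0=3, p1=3, p2=3, p3=1) → (p0=3, p1=4, p2=3, p3=0)
step 2: fire T2:  (p0=3, p1=4, p2=3, p3=0) → (p0=3, p1=3, p2=4, p3=0)
step 3: fire T2:  (p0=3, p1=3, p2=4, p3=0) → (p0=3, p1=2, p2=5, p3=0)
step 4: fire T2:  (p0=3, p1=2, p2=5, p3=0) → (p0=3, p1=1, p2=6, p3=0)
step 5: fire T2:  (p0=3, p1=1, p2=6, p3=0) → (p0=3, p1=0, p2=7, p3=0)

(p0=3, p1=0, p2=7, p3=0)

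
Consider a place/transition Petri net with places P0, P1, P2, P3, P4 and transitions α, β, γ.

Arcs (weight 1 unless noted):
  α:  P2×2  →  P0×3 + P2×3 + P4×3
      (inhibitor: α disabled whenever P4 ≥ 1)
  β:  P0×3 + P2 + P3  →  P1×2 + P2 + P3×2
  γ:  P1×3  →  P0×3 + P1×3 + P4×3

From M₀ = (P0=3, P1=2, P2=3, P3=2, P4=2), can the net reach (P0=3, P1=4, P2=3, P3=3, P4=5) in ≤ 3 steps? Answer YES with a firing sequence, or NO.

YES — reachable via ⟨β, γ⟩ (2 firings)

step 1: fire β:  (P0=3, P1=2, P2=3, P3=2, P4=2) → (P0=0, P1=4, P2=3, P3=3, P4=2)
step 2: fire γ:  (P0=0, P1=4, P2=3, P3=3, P4=2) → (P0=3, P1=4, P2=3, P3=3, P4=5)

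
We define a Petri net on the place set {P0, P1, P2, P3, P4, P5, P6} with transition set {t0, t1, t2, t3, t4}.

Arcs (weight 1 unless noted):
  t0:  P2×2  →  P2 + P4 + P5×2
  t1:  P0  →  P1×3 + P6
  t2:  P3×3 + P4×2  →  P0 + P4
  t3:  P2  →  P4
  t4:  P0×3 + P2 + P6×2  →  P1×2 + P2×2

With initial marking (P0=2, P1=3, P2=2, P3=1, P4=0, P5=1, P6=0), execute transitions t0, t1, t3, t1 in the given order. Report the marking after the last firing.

(P0=0, P1=9, P2=0, P3=1, P4=2, P5=3, P6=2)

step 1: fire t0:  (P0=2, P1=3, P2=2, P3=1, P4=0, P5=1, P6=0) → (P0=2, P1=3, P2=1, P3=1, P4=1, P5=3, P6=0)
step 2: fire t1:  (P0=2, P1=3, P2=1, P3=1, P4=1, P5=3, P6=0) → (P0=1, P1=6, P2=1, P3=1, P4=1, P5=3, P6=1)
step 3: fire t3:  (P0=1, P1=6, P2=1, P3=1, P4=1, P5=3, P6=1) → (P0=1, P1=6, P2=0, P3=1, P4=2, P5=3, P6=1)
step 4: fire t1:  (P0=1, P1=6, P2=0, P3=1, P4=2, P5=3, P6=1) → (P0=0, P1=9, P2=0, P3=1, P4=2, P5=3, P6=2)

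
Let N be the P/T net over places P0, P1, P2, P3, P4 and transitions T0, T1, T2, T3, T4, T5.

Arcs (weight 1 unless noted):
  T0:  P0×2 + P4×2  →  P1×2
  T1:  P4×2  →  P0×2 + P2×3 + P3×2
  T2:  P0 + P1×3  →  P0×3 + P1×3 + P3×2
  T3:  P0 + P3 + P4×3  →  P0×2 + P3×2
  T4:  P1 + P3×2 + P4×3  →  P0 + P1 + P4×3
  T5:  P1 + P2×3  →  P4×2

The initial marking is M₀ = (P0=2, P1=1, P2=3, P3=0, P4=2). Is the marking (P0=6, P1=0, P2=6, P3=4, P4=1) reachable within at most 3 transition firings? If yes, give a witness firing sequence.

NO — not reachable within 3 firings

depth 0: 1 marking
depth 1: 4 markings reached so far
depth 2: 6 markings reached so far
depth 3: 8 markings reached so far
target is not among the 8 markings reachable within 3 steps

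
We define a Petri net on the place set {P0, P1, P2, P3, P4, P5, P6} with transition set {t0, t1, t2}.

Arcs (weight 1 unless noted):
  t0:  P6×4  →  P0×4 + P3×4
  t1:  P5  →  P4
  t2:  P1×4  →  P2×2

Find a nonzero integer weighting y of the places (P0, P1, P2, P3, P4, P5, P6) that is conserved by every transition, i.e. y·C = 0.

y = (P0:0, P1:1, P2:2, P3:0, P4:0, P5:0, P6:0)

Incidence matrix C (rows=places, cols=transitions):
       t0   t1   t2
   P0   4    0    0
   P1   0    0   -4
   P2   0    0    2
   P3   4    0    0
   P4   0    1    0
   P5   0   -1    0
   P6  -4    0    0

Candidate y = [0, 1, 2, 0, 0, 0, 0]; check y·C column-wise:
  col t0: 0·4 + 1·0 + 2·0 + 0·4 + 0·-4 = 0
  col t1: 1·0 + 2·0 + 0·1 + 0·-1 = 0
  col t2: 1·-4 + 2·2 = 0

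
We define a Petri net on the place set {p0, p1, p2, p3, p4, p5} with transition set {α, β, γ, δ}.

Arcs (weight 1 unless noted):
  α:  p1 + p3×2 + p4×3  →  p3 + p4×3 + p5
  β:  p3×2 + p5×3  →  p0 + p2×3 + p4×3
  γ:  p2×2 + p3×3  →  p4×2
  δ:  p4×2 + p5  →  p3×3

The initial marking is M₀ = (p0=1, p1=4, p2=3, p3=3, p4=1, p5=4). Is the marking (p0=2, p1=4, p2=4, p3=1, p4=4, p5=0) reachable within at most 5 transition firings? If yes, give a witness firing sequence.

YES — reachable via ⟨β, δ, γ⟩ (3 firings)

step 1: fire β:  (p0=1, p1=4, p2=3, p3=3, p4=1, p5=4) → (p0=2, p1=4, p2=6, p3=1, p4=4, p5=1)
step 2: fire δ:  (p0=2, p1=4, p2=6, p3=1, p4=4, p5=1) → (p0=2, p1=4, p2=6, p3=4, p4=2, p5=0)
step 3: fire γ:  (p0=2, p1=4, p2=6, p3=4, p4=2, p5=0) → (p0=2, p1=4, p2=4, p3=1, p4=4, p5=0)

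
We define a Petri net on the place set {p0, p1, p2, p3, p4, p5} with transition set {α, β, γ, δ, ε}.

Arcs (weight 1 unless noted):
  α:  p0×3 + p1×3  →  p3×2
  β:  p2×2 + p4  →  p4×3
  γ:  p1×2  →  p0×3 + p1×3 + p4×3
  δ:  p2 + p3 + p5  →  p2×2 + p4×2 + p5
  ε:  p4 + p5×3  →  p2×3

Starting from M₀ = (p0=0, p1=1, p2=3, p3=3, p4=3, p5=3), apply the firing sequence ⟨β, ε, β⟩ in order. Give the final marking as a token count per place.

step 1: fire β:  (p0=0, p1=1, p2=3, p3=3, p4=3, p5=3) → (p0=0, p1=1, p2=1, p3=3, p4=5, p5=3)
step 2: fire ε:  (p0=0, p1=1, p2=1, p3=3, p4=5, p5=3) → (p0=0, p1=1, p2=4, p3=3, p4=4, p5=0)
step 3: fire β:  (p0=0, p1=1, p2=4, p3=3, p4=4, p5=0) → (p0=0, p1=1, p2=2, p3=3, p4=6, p5=0)

(p0=0, p1=1, p2=2, p3=3, p4=6, p5=0)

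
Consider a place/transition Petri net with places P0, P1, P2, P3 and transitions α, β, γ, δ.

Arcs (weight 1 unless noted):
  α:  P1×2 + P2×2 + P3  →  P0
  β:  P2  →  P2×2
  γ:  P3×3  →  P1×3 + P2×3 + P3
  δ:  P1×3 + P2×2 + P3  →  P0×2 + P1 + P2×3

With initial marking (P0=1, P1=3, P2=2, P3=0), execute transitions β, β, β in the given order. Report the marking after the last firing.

step 1: fire β:  (P0=1, P1=3, P2=2, P3=0) → (P0=1, P1=3, P2=3, P3=0)
step 2: fire β:  (P0=1, P1=3, P2=3, P3=0) → (P0=1, P1=3, P2=4, P3=0)
step 3: fire β:  (P0=1, P1=3, P2=4, P3=0) → (P0=1, P1=3, P2=5, P3=0)

(P0=1, P1=3, P2=5, P3=0)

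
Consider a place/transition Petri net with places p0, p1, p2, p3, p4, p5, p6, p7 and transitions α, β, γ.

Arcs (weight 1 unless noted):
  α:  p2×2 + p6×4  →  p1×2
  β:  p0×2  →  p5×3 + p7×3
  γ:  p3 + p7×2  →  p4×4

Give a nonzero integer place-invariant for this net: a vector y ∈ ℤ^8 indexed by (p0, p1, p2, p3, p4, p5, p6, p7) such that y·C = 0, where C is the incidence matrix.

y = (p0:0, p1:1, p2:1, p3:0, p4:0, p5:0, p6:0, p7:0)

Incidence matrix C (rows=places, cols=transitions):
        α    β    γ
   p0   0   -2    0
   p1   2    0    0
   p2  -2    0    0
   p3   0    0   -1
   p4   0    0    4
   p5   0    3    0
   p6  -4    0    0
   p7   0    3   -2

Candidate y = [0, 1, 1, 0, 0, 0, 0, 0]; check y·C column-wise:
  col α: 1·2 + 1·-2 + 0·-4 = 0
  col β: 0·-2 + 1·0 + 1·0 + 0·3 + 0·3 = 0
  col γ: 1·0 + 1·0 + 0·-1 + 0·4 + 0·-2 = 0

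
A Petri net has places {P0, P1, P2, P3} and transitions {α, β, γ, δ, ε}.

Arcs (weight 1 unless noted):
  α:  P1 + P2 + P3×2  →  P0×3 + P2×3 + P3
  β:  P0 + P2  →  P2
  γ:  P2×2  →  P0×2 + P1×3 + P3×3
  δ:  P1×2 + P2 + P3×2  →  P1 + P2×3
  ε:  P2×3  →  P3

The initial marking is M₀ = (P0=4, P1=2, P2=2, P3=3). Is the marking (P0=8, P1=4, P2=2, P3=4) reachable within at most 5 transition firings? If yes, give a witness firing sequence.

depth 0: 1 marking
depth 1: 5 markings reached so far
depth 2: 14 markings reached so far
depth 3: 30 markings reached so far
depth 4: 58 markings reached so far
depth 5: 99 markings reached so far
target is not among the 99 markings reachable within 5 steps

NO — not reachable within 5 firings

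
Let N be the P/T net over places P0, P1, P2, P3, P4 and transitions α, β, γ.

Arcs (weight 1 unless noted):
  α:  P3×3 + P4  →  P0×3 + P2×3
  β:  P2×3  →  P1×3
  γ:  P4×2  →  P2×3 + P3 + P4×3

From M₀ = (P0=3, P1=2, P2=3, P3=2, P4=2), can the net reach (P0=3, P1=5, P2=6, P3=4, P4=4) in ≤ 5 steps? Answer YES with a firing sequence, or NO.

YES — reachable via ⟨β, γ, γ⟩ (3 firings)

step 1: fire β:  (P0=3, P1=2, P2=3, P3=2, P4=2) → (P0=3, P1=5, P2=0, P3=2, P4=2)
step 2: fire γ:  (P0=3, P1=5, P2=0, P3=2, P4=2) → (P0=3, P1=5, P2=3, P3=3, P4=3)
step 3: fire γ:  (P0=3, P1=5, P2=3, P3=3, P4=3) → (P0=3, P1=5, P2=6, P3=4, P4=4)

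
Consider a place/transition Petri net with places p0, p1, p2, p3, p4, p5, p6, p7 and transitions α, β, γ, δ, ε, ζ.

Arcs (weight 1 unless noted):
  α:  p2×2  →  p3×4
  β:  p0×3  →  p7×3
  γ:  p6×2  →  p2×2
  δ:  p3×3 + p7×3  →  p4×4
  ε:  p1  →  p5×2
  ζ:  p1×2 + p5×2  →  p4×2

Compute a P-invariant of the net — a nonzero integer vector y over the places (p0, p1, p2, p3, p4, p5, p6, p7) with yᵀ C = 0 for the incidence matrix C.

y = (p0:0, p1:2, p2:8, p3:4, p4:3, p5:1, p6:8, p7:0)

Incidence matrix C (rows=places, cols=transitions):
        α    β    γ    δ    ε    ζ
   p0   0   -3    0    0    0    0
   p1   0    0    0    0   -1   -2
   p2  -2    0    2    0    0    0
   p3   4    0    0   -3    0    0
   p4   0    0    0    4    0    2
   p5   0    0    0    0    2   -2
   p6   0    0   -2    0    0    0
   p7   0    3    0   -3    0    0

Candidate y = [0, 2, 8, 4, 3, 1, 8, 0]; check y·C column-wise:
  col α: 2·0 + 8·-2 + 4·4 + 3·0 + 1·0 + 8·0 = 0
  col β: 0·-3 + 2·0 + 8·0 + 4·0 + 3·0 + 1·0 + 8·0 + 0·3 = 0
  col γ: 2·0 + 8·2 + 4·0 + 3·0 + 1·0 + 8·-2 = 0
  col δ: 2·0 + 8·0 + 4·-3 + 3·4 + 1·0 + 8·0 + 0·-3 = 0
  col ε: 2·-1 + 8·0 + 4·0 + 3·0 + 1·2 + 8·0 = 0
  col ζ: 2·-2 + 8·0 + 4·0 + 3·2 + 1·-2 + 8·0 = 0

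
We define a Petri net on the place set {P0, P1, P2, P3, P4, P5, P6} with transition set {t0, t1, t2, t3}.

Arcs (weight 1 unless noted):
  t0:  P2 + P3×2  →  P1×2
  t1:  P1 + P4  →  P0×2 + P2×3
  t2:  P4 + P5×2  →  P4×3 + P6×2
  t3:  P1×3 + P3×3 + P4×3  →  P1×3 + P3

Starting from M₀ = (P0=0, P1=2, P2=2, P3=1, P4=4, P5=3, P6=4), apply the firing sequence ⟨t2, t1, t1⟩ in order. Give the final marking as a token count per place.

step 1: fire t2:  (P0=0, P1=2, P2=2, P3=1, P4=4, P5=3, P6=4) → (P0=0, P1=2, P2=2, P3=1, P4=6, P5=1, P6=6)
step 2: fire t1:  (P0=0, P1=2, P2=2, P3=1, P4=6, P5=1, P6=6) → (P0=2, P1=1, P2=5, P3=1, P4=5, P5=1, P6=6)
step 3: fire t1:  (P0=2, P1=1, P2=5, P3=1, P4=5, P5=1, P6=6) → (P0=4, P1=0, P2=8, P3=1, P4=4, P5=1, P6=6)

(P0=4, P1=0, P2=8, P3=1, P4=4, P5=1, P6=6)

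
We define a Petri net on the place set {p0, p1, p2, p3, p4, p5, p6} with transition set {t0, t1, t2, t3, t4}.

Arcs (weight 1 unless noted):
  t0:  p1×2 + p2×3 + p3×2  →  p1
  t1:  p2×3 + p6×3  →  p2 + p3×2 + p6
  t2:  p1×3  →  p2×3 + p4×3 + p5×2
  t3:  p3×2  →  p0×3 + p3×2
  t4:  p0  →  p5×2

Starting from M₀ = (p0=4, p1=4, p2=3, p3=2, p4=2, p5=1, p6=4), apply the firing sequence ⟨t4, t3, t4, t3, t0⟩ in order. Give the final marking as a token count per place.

(p0=8, p1=3, p2=0, p3=0, p4=2, p5=5, p6=4)

step 1: fire t4:  (p0=4, p1=4, p2=3, p3=2, p4=2, p5=1, p6=4) → (p0=3, p1=4, p2=3, p3=2, p4=2, p5=3, p6=4)
step 2: fire t3:  (p0=3, p1=4, p2=3, p3=2, p4=2, p5=3, p6=4) → (p0=6, p1=4, p2=3, p3=2, p4=2, p5=3, p6=4)
step 3: fire t4:  (p0=6, p1=4, p2=3, p3=2, p4=2, p5=3, p6=4) → (p0=5, p1=4, p2=3, p3=2, p4=2, p5=5, p6=4)
step 4: fire t3:  (p0=5, p1=4, p2=3, p3=2, p4=2, p5=5, p6=4) → (p0=8, p1=4, p2=3, p3=2, p4=2, p5=5, p6=4)
step 5: fire t0:  (p0=8, p1=4, p2=3, p3=2, p4=2, p5=5, p6=4) → (p0=8, p1=3, p2=0, p3=0, p4=2, p5=5, p6=4)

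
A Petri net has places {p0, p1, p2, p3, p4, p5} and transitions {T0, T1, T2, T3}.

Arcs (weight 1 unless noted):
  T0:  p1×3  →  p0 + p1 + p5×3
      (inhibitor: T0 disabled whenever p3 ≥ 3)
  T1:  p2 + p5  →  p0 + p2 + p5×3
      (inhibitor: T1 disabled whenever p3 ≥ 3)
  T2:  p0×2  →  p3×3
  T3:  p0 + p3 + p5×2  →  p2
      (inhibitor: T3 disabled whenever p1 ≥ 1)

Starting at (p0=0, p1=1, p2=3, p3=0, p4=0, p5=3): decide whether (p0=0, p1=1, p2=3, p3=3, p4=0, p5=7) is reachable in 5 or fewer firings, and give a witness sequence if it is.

step 1: fire T1:  (p0=0, p1=1, p2=3, p3=0, p4=0, p5=3) → (p0=1, p1=1, p2=3, p3=0, p4=0, p5=5)
step 2: fire T1:  (p0=1, p1=1, p2=3, p3=0, p4=0, p5=5) → (p0=2, p1=1, p2=3, p3=0, p4=0, p5=7)
step 3: fire T2:  (p0=2, p1=1, p2=3, p3=0, p4=0, p5=7) → (p0=0, p1=1, p2=3, p3=3, p4=0, p5=7)

YES — reachable via ⟨T1, T1, T2⟩ (3 firings)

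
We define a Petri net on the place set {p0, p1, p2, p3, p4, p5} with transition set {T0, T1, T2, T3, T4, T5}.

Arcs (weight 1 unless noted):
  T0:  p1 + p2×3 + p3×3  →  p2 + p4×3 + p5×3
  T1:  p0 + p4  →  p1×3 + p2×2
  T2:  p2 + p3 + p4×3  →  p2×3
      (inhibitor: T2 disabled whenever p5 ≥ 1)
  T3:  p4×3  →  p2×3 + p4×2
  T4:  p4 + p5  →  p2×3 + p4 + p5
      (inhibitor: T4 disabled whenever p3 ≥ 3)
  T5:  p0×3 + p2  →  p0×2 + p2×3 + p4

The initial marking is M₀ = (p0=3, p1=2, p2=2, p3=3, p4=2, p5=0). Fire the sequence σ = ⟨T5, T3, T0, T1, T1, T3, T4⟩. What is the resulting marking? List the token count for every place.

(p0=0, p1=7, p2=15, p3=0, p4=2, p5=3)

step 1: fire T5:  (p0=3, p1=2, p2=2, p3=3, p4=2, p5=0) → (p0=2, p1=2, p2=4, p3=3, p4=3, p5=0)
step 2: fire T3:  (p0=2, p1=2, p2=4, p3=3, p4=3, p5=0) → (p0=2, p1=2, p2=7, p3=3, p4=2, p5=0)
step 3: fire T0:  (p0=2, p1=2, p2=7, p3=3, p4=2, p5=0) → (p0=2, p1=1, p2=5, p3=0, p4=5, p5=3)
step 4: fire T1:  (p0=2, p1=1, p2=5, p3=0, p4=5, p5=3) → (p0=1, p1=4, p2=7, p3=0, p4=4, p5=3)
step 5: fire T1:  (p0=1, p1=4, p2=7, p3=0, p4=4, p5=3) → (p0=0, p1=7, p2=9, p3=0, p4=3, p5=3)
step 6: fire T3:  (p0=0, p1=7, p2=9, p3=0, p4=3, p5=3) → (p0=0, p1=7, p2=12, p3=0, p4=2, p5=3)
step 7: fire T4:  (p0=0, p1=7, p2=12, p3=0, p4=2, p5=3) → (p0=0, p1=7, p2=15, p3=0, p4=2, p5=3)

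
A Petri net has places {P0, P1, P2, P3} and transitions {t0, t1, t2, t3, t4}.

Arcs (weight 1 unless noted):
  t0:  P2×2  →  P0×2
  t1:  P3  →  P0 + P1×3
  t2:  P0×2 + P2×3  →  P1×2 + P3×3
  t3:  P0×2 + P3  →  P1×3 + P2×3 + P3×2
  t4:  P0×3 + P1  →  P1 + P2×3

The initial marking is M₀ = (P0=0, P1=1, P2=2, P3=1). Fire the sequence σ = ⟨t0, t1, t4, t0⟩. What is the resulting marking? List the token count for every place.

step 1: fire t0:  (P0=0, P1=1, P2=2, P3=1) → (P0=2, P1=1, P2=0, P3=1)
step 2: fire t1:  (P0=2, P1=1, P2=0, P3=1) → (P0=3, P1=4, P2=0, P3=0)
step 3: fire t4:  (P0=3, P1=4, P2=0, P3=0) → (P0=0, P1=4, P2=3, P3=0)
step 4: fire t0:  (P0=0, P1=4, P2=3, P3=0) → (P0=2, P1=4, P2=1, P3=0)

(P0=2, P1=4, P2=1, P3=0)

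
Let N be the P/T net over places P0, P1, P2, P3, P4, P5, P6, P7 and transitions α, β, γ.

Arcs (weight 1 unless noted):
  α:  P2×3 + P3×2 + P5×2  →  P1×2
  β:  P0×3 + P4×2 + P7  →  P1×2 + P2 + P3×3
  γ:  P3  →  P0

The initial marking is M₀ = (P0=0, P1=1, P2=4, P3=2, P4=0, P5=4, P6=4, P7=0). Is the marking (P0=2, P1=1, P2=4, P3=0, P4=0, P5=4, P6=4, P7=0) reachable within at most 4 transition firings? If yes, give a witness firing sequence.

step 1: fire γ:  (P0=0, P1=1, P2=4, P3=2, P4=0, P5=4, P6=4, P7=0) → (P0=1, P1=1, P2=4, P3=1, P4=0, P5=4, P6=4, P7=0)
step 2: fire γ:  (P0=1, P1=1, P2=4, P3=1, P4=0, P5=4, P6=4, P7=0) → (P0=2, P1=1, P2=4, P3=0, P4=0, P5=4, P6=4, P7=0)

YES — reachable via ⟨γ, γ⟩ (2 firings)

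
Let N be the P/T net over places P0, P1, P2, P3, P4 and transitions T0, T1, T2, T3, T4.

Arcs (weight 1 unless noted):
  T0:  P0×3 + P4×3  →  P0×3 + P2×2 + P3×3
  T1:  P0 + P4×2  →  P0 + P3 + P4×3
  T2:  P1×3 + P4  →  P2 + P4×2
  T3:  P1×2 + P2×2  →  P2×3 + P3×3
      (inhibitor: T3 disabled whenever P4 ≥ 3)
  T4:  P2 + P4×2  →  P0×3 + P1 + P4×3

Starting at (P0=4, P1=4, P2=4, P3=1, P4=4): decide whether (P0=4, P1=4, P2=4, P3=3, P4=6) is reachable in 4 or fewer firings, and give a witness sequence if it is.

YES — reachable via ⟨T1, T1⟩ (2 firings)

step 1: fire T1:  (P0=4, P1=4, P2=4, P3=1, P4=4) → (P0=4, P1=4, P2=4, P3=2, P4=5)
step 2: fire T1:  (P0=4, P1=4, P2=4, P3=2, P4=5) → (P0=4, P1=4, P2=4, P3=3, P4=6)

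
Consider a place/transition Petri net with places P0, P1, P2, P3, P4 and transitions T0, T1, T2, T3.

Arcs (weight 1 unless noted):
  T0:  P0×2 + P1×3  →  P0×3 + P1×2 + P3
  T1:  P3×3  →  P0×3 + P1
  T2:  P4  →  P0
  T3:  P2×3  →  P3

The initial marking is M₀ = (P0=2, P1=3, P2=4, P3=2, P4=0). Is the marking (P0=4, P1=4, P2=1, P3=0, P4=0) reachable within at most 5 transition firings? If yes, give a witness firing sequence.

NO — not reachable within 5 firings

depth 0: 1 marking
depth 1: 3 markings reached so far
depth 2: 6 markings reached so far
depth 3: 8 markings reached so far
depth 4: 9 markings reached so far
depth 5: 9 markings reached so far
(frontier empty at depth 5; search complete)
target is not among the 9 markings reachable within 5 steps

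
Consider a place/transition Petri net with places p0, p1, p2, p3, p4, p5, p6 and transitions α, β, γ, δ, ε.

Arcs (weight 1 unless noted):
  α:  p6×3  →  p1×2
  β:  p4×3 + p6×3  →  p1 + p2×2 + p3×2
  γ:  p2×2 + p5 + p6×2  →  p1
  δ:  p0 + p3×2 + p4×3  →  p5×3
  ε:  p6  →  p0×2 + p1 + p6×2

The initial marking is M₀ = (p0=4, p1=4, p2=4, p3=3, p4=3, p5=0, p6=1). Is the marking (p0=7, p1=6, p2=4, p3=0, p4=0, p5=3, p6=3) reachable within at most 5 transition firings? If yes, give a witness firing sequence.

depth 0: 1 marking
depth 1: 3 markings reached so far
depth 2: 5 markings reached so far
depth 3: 10 markings reached so far
depth 4: 16 markings reached so far
depth 5: 22 markings reached so far
target is not among the 22 markings reachable within 5 steps

NO — not reachable within 5 firings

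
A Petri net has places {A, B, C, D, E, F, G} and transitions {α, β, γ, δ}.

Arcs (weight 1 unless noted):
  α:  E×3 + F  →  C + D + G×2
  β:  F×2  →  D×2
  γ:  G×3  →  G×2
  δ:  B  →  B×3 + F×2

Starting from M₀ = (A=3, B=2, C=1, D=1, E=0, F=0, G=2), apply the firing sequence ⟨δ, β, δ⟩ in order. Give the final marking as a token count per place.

step 1: fire δ:  (A=3, B=2, C=1, D=1, E=0, F=0, G=2) → (A=3, B=4, C=1, D=1, E=0, F=2, G=2)
step 2: fire β:  (A=3, B=4, C=1, D=1, E=0, F=2, G=2) → (A=3, B=4, C=1, D=3, E=0, F=0, G=2)
step 3: fire δ:  (A=3, B=4, C=1, D=3, E=0, F=0, G=2) → (A=3, B=6, C=1, D=3, E=0, F=2, G=2)

(A=3, B=6, C=1, D=3, E=0, F=2, G=2)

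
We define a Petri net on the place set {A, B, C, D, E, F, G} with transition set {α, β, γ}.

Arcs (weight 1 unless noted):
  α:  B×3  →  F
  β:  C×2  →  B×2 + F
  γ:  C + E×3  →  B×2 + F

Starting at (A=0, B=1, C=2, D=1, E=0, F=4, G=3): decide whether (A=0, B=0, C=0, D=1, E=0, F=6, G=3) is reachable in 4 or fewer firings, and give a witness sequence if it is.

step 1: fire β:  (A=0, B=1, C=2, D=1, E=0, F=4, G=3) → (A=0, B=3, C=0, D=1, E=0, F=5, G=3)
step 2: fire α:  (A=0, B=3, C=0, D=1, E=0, F=5, G=3) → (A=0, B=0, C=0, D=1, E=0, F=6, G=3)

YES — reachable via ⟨β, α⟩ (2 firings)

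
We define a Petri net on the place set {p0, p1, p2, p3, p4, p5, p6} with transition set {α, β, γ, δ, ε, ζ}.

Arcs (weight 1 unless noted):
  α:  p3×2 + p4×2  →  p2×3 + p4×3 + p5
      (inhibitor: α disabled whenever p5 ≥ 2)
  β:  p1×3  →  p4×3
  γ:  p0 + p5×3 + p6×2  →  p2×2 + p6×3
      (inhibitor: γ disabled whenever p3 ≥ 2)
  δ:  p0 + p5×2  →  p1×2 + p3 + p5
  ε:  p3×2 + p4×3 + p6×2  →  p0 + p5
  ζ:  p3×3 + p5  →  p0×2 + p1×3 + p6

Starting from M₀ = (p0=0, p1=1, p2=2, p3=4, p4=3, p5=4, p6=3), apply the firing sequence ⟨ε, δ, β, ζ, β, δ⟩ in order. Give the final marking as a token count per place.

(p0=1, p1=2, p2=2, p3=1, p4=6, p5=2, p6=2)

step 1: fire ε:  (p0=0, p1=1, p2=2, p3=4, p4=3, p5=4, p6=3) → (p0=1, p1=1, p2=2, p3=2, p4=0, p5=5, p6=1)
step 2: fire δ:  (p0=1, p1=1, p2=2, p3=2, p4=0, p5=5, p6=1) → (p0=0, p1=3, p2=2, p3=3, p4=0, p5=4, p6=1)
step 3: fire β:  (p0=0, p1=3, p2=2, p3=3, p4=0, p5=4, p6=1) → (p0=0, p1=0, p2=2, p3=3, p4=3, p5=4, p6=1)
step 4: fire ζ:  (p0=0, p1=0, p2=2, p3=3, p4=3, p5=4, p6=1) → (p0=2, p1=3, p2=2, p3=0, p4=3, p5=3, p6=2)
step 5: fire β:  (p0=2, p1=3, p2=2, p3=0, p4=3, p5=3, p6=2) → (p0=2, p1=0, p2=2, p3=0, p4=6, p5=3, p6=2)
step 6: fire δ:  (p0=2, p1=0, p2=2, p3=0, p4=6, p5=3, p6=2) → (p0=1, p1=2, p2=2, p3=1, p4=6, p5=2, p6=2)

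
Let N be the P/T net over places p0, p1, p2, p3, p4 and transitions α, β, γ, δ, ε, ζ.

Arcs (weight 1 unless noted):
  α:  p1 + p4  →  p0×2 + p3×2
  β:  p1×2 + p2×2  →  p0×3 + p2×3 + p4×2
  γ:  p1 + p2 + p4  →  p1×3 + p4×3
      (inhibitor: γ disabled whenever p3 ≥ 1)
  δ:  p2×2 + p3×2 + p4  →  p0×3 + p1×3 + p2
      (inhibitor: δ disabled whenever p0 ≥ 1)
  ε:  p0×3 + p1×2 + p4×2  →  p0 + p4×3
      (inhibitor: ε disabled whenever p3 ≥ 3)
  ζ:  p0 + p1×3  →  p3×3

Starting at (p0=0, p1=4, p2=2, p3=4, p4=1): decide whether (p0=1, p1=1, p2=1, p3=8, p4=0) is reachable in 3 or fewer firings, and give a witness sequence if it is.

step 1: fire δ:  (p0=0, p1=4, p2=2, p3=4, p4=1) → (p0=3, p1=7, p2=1, p3=2, p4=0)
step 2: fire ζ:  (p0=3, p1=7, p2=1, p3=2, p4=0) → (p0=2, p1=4, p2=1, p3=5, p4=0)
step 3: fire ζ:  (p0=2, p1=4, p2=1, p3=5, p4=0) → (p0=1, p1=1, p2=1, p3=8, p4=0)

YES — reachable via ⟨δ, ζ, ζ⟩ (3 firings)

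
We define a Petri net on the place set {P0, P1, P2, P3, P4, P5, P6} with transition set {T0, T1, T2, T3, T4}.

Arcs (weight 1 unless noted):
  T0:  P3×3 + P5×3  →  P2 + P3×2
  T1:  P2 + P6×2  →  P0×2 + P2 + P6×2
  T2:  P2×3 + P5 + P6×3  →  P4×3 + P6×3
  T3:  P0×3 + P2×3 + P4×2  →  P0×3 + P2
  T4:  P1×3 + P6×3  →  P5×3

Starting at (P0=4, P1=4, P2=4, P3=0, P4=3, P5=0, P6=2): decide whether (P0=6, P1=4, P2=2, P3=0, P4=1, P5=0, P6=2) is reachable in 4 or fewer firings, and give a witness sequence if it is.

step 1: fire T1:  (P0=4, P1=4, P2=4, P3=0, P4=3, P5=0, P6=2) → (P0=6, P1=4, P2=4, P3=0, P4=3, P5=0, P6=2)
step 2: fire T3:  (P0=6, P1=4, P2=4, P3=0, P4=3, P5=0, P6=2) → (P0=6, P1=4, P2=2, P3=0, P4=1, P5=0, P6=2)

YES — reachable via ⟨T1, T3⟩ (2 firings)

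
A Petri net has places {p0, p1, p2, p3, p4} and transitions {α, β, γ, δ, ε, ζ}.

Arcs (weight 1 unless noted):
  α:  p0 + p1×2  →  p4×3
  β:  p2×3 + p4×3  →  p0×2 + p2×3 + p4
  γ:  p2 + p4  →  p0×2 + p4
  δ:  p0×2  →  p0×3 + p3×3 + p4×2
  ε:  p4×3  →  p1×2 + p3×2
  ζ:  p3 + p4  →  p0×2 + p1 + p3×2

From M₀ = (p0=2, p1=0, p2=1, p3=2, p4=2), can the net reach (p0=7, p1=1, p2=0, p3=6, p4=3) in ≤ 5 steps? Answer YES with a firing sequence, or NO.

step 1: fire γ:  (p0=2, p1=0, p2=1, p3=2, p4=2) → (p0=4, p1=0, p2=0, p3=2, p4=2)
step 2: fire δ:  (p0=4, p1=0, p2=0, p3=2, p4=2) → (p0=5, p1=0, p2=0, p3=5, p4=4)
step 3: fire ζ:  (p0=5, p1=0, p2=0, p3=5, p4=4) → (p0=7, p1=1, p2=0, p3=6, p4=3)

YES — reachable via ⟨γ, δ, ζ⟩ (3 firings)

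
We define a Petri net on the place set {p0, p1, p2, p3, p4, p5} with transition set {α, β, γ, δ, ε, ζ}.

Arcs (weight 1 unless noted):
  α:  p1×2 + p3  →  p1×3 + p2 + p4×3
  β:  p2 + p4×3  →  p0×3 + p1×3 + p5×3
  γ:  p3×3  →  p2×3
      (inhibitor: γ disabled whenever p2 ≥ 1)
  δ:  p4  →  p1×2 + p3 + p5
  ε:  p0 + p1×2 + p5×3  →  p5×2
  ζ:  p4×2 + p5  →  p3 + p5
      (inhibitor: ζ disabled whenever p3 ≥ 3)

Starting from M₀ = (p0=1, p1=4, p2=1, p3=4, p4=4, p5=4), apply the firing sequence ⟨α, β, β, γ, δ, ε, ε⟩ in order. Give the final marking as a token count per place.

step 1: fire α:  (p0=1, p1=4, p2=1, p3=4, p4=4, p5=4) → (p0=1, p1=5, p2=2, p3=3, p4=7, p5=4)
step 2: fire β:  (p0=1, p1=5, p2=2, p3=3, p4=7, p5=4) → (p0=4, p1=8, p2=1, p3=3, p4=4, p5=7)
step 3: fire β:  (p0=4, p1=8, p2=1, p3=3, p4=4, p5=7) → (p0=7, p1=11, p2=0, p3=3, p4=1, p5=10)
step 4: fire γ:  (p0=7, p1=11, p2=0, p3=3, p4=1, p5=10) → (p0=7, p1=11, p2=3, p3=0, p4=1, p5=10)
step 5: fire δ:  (p0=7, p1=11, p2=3, p3=0, p4=1, p5=10) → (p0=7, p1=13, p2=3, p3=1, p4=0, p5=11)
step 6: fire ε:  (p0=7, p1=13, p2=3, p3=1, p4=0, p5=11) → (p0=6, p1=11, p2=3, p3=1, p4=0, p5=10)
step 7: fire ε:  (p0=6, p1=11, p2=3, p3=1, p4=0, p5=10) → (p0=5, p1=9, p2=3, p3=1, p4=0, p5=9)

(p0=5, p1=9, p2=3, p3=1, p4=0, p5=9)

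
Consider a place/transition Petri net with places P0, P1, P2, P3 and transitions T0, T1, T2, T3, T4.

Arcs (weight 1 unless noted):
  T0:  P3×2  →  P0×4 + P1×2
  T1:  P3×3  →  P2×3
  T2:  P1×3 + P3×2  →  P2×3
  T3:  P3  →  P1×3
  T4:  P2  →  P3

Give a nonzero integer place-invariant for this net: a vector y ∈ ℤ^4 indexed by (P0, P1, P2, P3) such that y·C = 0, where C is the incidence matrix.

Incidence matrix C (rows=places, cols=transitions):
       T0   T1   T2   T3   T4
   P0   4    0    0    0    0
   P1   2    0   -3    3    0
   P2   0    3    3    0   -1
   P3  -2   -3   -2   -1    1

Candidate y = [1, 1, 3, 3]; check y·C column-wise:
  col T0: 1·4 + 1·2 + 3·0 + 3·-2 = 0
  col T1: 1·0 + 1·0 + 3·3 + 3·-3 = 0
  col T2: 1·0 + 1·-3 + 3·3 + 3·-2 = 0
  col T3: 1·0 + 1·3 + 3·0 + 3·-1 = 0
  col T4: 1·0 + 1·0 + 3·-1 + 3·1 = 0

y = (P0:1, P1:1, P2:3, P3:3)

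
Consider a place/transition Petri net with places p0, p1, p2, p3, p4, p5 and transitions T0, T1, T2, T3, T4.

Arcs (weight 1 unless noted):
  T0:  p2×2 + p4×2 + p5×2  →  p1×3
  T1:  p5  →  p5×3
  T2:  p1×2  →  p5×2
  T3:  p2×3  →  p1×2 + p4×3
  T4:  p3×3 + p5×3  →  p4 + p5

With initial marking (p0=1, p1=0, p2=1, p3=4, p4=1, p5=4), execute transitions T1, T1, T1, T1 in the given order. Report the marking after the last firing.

step 1: fire T1:  (p0=1, p1=0, p2=1, p3=4, p4=1, p5=4) → (p0=1, p1=0, p2=1, p3=4, p4=1, p5=6)
step 2: fire T1:  (p0=1, p1=0, p2=1, p3=4, p4=1, p5=6) → (p0=1, p1=0, p2=1, p3=4, p4=1, p5=8)
step 3: fire T1:  (p0=1, p1=0, p2=1, p3=4, p4=1, p5=8) → (p0=1, p1=0, p2=1, p3=4, p4=1, p5=10)
step 4: fire T1:  (p0=1, p1=0, p2=1, p3=4, p4=1, p5=10) → (p0=1, p1=0, p2=1, p3=4, p4=1, p5=12)

(p0=1, p1=0, p2=1, p3=4, p4=1, p5=12)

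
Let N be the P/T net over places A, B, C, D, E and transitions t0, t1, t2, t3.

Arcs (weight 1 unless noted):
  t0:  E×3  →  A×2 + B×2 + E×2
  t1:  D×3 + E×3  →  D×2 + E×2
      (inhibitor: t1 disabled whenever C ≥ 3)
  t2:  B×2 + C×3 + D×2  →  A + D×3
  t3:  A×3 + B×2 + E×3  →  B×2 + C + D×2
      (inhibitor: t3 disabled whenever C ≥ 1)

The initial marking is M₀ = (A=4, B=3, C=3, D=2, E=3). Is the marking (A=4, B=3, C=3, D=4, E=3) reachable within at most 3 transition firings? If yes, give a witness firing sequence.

depth 0: 1 marking
depth 1: 3 markings reached so far
depth 2: 5 markings reached so far
depth 3: 5 markings reached so far
(frontier empty at depth 3; search complete)
target is not among the 5 markings reachable within 3 steps

NO — not reachable within 3 firings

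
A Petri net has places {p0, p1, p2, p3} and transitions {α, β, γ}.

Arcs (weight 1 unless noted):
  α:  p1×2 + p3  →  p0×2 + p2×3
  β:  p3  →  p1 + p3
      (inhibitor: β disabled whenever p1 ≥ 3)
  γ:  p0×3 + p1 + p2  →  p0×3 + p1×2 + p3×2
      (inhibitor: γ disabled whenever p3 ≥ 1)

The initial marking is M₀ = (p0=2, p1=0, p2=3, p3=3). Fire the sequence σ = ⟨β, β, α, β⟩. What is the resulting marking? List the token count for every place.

(p0=4, p1=1, p2=6, p3=2)

step 1: fire β:  (p0=2, p1=0, p2=3, p3=3) → (p0=2, p1=1, p2=3, p3=3)
step 2: fire β:  (p0=2, p1=1, p2=3, p3=3) → (p0=2, p1=2, p2=3, p3=3)
step 3: fire α:  (p0=2, p1=2, p2=3, p3=3) → (p0=4, p1=0, p2=6, p3=2)
step 4: fire β:  (p0=4, p1=0, p2=6, p3=2) → (p0=4, p1=1, p2=6, p3=2)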